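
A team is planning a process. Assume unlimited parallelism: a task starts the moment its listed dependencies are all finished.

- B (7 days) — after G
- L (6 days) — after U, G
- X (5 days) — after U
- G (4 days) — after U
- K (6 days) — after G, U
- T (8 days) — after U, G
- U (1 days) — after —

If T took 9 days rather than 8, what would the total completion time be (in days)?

As given, the longest chain is U→G→T = 1+4+8 = 13, so the finish is 13 days.
Since T is critical, the +1 change carries straight to that chain (now 14 days).
No other chain overtakes it, so the finish is 14 days.

14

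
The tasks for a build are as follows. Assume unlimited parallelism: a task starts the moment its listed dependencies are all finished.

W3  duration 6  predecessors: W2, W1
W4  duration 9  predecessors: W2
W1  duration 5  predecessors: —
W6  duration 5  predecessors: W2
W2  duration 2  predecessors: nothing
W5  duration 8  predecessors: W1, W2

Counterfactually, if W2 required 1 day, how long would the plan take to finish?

The binding path is W1→W5 = 5+8 = 13; finish at 13 days.
W2 is off the critical path — its longest chain is 11 days, giving 2 of slack.
The critical path is still W1→W5; finish is now 13 days.

13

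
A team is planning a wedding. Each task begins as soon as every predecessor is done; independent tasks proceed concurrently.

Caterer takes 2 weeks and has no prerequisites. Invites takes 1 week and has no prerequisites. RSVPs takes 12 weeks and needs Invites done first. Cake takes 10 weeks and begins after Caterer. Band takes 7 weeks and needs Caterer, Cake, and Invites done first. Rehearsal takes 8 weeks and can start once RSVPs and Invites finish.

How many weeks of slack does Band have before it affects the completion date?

2

The longest chain is Invites→RSVPs→Rehearsal = 1+12+8 = 21; overall finish 21 weeks.
Longest path through Band: 19 weeks (earliest finish 19, latest finish 21).
Slack of Band = 14 − 12 = 2 weeks.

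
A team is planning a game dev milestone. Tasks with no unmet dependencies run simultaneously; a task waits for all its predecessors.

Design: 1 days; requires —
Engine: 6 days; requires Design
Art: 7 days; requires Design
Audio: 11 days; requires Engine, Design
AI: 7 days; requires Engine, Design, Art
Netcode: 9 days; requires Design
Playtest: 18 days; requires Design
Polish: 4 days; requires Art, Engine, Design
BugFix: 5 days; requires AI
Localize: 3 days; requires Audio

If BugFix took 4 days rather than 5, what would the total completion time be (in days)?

As given, the longest chain is Design→Engine→Audio→Localize = 1+6+11+3 = 21, so the finish is 21 days.
The longest path through BugFix is only 20 days, so BugFix has float 1.
That remains the longest chain; total 21 days.

21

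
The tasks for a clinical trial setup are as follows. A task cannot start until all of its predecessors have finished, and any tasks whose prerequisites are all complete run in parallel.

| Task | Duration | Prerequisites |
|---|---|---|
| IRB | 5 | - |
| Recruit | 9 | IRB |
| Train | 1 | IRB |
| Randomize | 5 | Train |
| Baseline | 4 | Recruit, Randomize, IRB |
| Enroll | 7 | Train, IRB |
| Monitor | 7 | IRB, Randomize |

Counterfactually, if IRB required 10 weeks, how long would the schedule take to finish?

23

Baseline: IRB→Recruit→Baseline = 5+9+4 = 18 → 18 weeks.
IRB is on the critical path; changing it to 10 makes that path 23 weeks.
That remains the longest chain; total 23 weeks.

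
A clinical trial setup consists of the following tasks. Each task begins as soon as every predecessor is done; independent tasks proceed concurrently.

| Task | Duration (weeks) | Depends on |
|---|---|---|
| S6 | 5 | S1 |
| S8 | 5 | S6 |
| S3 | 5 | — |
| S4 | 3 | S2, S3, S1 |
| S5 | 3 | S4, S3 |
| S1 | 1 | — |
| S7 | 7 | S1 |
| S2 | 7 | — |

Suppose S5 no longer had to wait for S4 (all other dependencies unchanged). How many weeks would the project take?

With the dependency in place, S2→S4→S5 = 7+3+3 = 13 sets the finish at 13 weeks.
Without S4→S5, S5's earliest start moves from 10 to 5.
The longest chain is now S1→S6→S8 = 1+5+5 = 11, so the project takes 11 weeks.

11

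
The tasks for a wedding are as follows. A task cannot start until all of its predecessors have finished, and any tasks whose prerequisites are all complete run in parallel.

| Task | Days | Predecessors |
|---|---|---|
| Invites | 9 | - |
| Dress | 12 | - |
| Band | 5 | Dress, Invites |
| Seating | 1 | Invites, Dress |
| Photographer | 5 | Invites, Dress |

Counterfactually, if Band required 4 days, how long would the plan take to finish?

Critical path before the change: Dress→Band = 12+5 = 17 giving 17 days.
Since Band is critical, the -1 change carries straight to that chain (now 16 days).
The binding chain switches to Dress→Photographer = 12+5 = 17; finish 17 days.

17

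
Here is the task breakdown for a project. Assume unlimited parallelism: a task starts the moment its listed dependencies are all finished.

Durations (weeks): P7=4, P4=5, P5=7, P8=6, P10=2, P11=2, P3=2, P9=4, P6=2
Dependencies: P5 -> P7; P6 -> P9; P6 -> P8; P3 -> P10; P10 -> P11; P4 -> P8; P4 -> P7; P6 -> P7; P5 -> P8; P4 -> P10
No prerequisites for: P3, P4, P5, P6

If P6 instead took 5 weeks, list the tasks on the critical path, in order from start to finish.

As given, the longest chain is P5→P8 = 7+6 = 13, so the finish is 13 weeks.
The longest path through P6 is only 8 weeks, so P6 has float 5.
That remains the longest chain; total 13 weeks.

P5, P8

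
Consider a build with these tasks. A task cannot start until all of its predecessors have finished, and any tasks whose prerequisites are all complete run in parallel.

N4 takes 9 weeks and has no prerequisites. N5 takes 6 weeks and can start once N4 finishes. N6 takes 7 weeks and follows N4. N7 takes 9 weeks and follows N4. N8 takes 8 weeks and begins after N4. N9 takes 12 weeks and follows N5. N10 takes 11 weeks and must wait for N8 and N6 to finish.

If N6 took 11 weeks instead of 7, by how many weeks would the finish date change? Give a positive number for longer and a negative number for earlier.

3

Baseline: N4→N8→N10 = 9+8+11 = 28 → 28 weeks.
N6 has 1 week of float (longest path through it is 27).
Now N4→N6→N10 = 9+11+11 = 31 is longest, so the finish becomes 31 weeks.
Change in finish: 31 − 28 = +3 weeks.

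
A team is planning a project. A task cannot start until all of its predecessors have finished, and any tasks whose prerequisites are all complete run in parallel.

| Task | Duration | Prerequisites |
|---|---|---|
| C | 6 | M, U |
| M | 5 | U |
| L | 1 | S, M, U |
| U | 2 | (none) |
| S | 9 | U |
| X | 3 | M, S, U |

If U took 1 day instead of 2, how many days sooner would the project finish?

1

Critical path before the change: U→S→X = 2+9+3 = 14 giving 14 days.
U lies on that path, so at 1 day the path becomes 13 days.
No other chain overtakes it, so the finish is 13 days.
Change in finish: 13 − 14 = -1 days.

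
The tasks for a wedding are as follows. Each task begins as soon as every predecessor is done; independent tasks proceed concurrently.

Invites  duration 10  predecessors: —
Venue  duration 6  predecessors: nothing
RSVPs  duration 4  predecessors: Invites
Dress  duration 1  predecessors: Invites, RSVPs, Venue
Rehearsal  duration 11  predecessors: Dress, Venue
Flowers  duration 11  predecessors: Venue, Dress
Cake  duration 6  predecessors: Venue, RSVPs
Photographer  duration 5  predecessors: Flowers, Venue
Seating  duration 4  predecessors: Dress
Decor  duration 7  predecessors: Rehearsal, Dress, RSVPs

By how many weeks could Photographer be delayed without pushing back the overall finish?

2

Critical path: Invites→RSVPs→Dress→Rehearsal→Decor = 10+4+1+11+7 = 33, so the finish is 33 weeks.
Photographer finishes as early as 31 and must finish by 33.
Float = 33 − 31 = 2.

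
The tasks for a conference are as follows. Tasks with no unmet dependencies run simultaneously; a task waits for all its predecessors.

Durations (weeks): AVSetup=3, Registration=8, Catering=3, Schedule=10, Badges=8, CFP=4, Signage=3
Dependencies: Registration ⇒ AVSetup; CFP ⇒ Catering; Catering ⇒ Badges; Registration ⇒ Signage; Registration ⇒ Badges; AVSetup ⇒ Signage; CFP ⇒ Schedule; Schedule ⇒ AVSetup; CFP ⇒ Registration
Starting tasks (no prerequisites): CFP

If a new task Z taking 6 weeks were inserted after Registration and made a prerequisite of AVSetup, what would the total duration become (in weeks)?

Originally the project takes 20 weeks.
With Z inserted, AVSetup now waits for max(Schedule, Registration, Z).
New critical path: CFP→Registration→Z→AVSetup→Signage = 4+8+6+3+3 = 24 ⇒ 24 weeks.

24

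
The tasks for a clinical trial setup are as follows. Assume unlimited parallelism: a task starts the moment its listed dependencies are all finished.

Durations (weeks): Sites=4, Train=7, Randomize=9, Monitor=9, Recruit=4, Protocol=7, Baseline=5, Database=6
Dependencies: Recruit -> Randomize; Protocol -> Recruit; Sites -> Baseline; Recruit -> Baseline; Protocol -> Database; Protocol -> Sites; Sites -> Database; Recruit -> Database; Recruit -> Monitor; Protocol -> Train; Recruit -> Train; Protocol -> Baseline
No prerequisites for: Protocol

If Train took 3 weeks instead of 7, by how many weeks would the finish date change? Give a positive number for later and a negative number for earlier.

As given, the longest chain is Protocol→Recruit→Randomize = 7+4+9 = 20, so the finish is 20 weeks.
Train has 2 weeks of float (longest path through it is 18).
The critical path is still Protocol→Recruit→Randomize; finish is now 20 weeks.
Change in finish: 20 − 20 = +0 weeks.

0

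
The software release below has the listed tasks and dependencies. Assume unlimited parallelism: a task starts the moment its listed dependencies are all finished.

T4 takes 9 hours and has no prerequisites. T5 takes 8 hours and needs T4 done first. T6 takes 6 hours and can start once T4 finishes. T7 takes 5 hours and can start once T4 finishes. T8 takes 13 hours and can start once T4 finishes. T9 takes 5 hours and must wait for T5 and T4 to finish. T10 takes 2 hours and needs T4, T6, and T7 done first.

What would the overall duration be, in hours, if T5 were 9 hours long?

23

Critical path before the change: T4→T5→T9 = 9+8+5 = 22 giving 22 hours.
T5 lies on that path, so at 9 hours the path becomes 23 hours.
No other chain overtakes it, so the finish is 23 hours.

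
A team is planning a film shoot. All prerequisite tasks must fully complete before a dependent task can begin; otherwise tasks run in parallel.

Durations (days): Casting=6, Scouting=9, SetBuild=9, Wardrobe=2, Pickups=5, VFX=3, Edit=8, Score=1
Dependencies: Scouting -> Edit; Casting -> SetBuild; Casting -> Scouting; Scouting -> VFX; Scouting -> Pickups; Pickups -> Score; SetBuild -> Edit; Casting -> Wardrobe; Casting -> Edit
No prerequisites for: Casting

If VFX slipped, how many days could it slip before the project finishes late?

Critical path: Casting→Scouting→Edit = 6+9+8 = 23, so the finish is 23 days.
VFX finishes as early as 18 and must finish by 23.
Float = 23 − 18 = 5.

5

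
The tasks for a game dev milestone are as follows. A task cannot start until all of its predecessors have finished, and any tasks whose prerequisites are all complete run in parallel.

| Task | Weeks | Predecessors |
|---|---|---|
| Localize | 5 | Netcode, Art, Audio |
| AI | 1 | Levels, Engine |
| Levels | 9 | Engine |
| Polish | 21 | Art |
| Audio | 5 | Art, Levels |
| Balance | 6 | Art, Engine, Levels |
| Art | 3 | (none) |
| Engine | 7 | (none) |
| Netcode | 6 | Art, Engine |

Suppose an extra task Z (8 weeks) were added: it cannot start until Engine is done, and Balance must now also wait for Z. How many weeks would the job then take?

Originally the job takes 26 weeks.
With Z inserted, Balance now waits for max(Art, Engine, Levels, Z).
New critical path: Engine→Levels→Audio→Localize = 7+9+5+5 = 26 ⇒ 26 weeks.

26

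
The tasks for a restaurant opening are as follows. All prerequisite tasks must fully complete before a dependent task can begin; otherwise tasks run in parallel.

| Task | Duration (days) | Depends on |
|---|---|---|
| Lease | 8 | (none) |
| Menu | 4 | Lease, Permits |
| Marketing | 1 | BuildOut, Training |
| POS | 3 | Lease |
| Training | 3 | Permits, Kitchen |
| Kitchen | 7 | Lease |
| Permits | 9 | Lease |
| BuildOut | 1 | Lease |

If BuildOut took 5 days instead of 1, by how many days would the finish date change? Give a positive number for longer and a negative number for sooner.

As given, the longest chain is Lease→Permits→Menu = 8+9+4 = 21, so the finish is 21 days.
The longest path through BuildOut is only 10 days, so BuildOut has float 11.
That remains the longest chain; total 21 days.
Change in finish: 21 − 21 = +0 days.

0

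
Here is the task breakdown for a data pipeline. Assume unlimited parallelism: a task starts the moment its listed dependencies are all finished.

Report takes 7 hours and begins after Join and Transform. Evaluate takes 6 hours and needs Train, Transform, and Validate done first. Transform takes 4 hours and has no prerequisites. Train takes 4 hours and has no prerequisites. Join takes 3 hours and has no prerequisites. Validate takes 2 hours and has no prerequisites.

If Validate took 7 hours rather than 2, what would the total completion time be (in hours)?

13

Baseline: Transform→Report = 4+7 = 11 → 11 hours.
The longest path through Validate is only 8 hours, so Validate has float 3.
New critical path: Validate→Evaluate = 7+6 = 13 ⇒ 13 hours.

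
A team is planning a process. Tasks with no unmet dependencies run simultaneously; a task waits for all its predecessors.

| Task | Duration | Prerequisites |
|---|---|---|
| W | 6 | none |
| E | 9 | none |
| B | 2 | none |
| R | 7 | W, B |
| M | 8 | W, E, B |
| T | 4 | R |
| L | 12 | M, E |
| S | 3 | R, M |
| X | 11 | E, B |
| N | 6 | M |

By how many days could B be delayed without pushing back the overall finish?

E→M→L = 9+8+12 = 29 sets the makespan at 29 days.
B finishes as early as 2 and must finish by 9.
So B can slip 9 − 2 = 7 days.

7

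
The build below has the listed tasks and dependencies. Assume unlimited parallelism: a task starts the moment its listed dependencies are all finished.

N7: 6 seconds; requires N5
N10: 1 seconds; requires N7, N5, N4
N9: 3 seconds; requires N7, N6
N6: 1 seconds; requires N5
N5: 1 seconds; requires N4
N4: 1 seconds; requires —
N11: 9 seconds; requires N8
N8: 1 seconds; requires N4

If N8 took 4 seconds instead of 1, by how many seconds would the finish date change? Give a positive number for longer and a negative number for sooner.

The binding path is N4→N8→N11 = 1+1+9 = 11; finish at 11 seconds.
N8 lies on that path, so at 4 seconds the path becomes 14 seconds.
No other chain overtakes it, so the finish is 14 seconds.
Change in finish: 14 − 11 = +3 seconds.

3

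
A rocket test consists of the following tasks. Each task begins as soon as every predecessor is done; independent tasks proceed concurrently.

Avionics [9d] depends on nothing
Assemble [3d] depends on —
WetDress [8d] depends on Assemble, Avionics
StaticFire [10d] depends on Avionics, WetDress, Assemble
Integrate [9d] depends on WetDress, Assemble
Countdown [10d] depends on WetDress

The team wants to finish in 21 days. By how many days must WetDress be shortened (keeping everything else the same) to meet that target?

6

Current finish: 27 days; target: 21.
WetDress is on every critical path, so each day cut from WetDress cuts the finish by one (this holds down to a finish of 20).
Need 27 − 21 = 6 days off WetDress → WetDress becomes 2 days, finish becomes 21.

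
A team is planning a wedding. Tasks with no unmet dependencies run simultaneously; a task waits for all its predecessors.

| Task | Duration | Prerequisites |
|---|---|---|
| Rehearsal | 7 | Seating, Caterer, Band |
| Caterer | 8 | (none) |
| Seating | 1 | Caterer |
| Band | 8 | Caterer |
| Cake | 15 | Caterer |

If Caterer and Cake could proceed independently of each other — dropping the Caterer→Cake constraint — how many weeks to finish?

Original critical path: Caterer→Cake = 8+15 = 23 ⇒ 23 weeks.
Without Caterer→Cake, Cake's earliest start moves from 8 to 0.
After: Caterer→Band→Rehearsal = 8+8+7 = 23 → 23 weeks.

23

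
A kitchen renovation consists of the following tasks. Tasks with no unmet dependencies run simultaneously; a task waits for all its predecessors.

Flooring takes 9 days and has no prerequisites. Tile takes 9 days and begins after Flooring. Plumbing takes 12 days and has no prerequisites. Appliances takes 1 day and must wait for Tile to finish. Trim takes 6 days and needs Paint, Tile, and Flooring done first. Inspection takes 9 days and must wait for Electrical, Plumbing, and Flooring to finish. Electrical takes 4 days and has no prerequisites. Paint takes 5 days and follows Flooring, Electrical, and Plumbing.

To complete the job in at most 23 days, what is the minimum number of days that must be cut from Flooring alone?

1

Current finish: 24 days; target: 23.
Flooring is on every critical path, so each day cut from Flooring cuts the finish by one (this holds down to a finish of 23).
Need 24 − 23 = 1 day off Flooring → Flooring becomes 8 days, finish becomes 23.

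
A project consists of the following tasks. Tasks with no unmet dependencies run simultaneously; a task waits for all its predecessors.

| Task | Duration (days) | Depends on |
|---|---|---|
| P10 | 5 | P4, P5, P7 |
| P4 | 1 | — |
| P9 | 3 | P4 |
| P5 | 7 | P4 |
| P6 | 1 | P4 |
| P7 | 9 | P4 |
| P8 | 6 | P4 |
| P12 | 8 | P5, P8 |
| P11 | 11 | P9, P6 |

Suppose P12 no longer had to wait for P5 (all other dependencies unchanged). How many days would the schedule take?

With the dependency in place, P4→P5→P12 = 1+7+8 = 16 sets the finish at 16 days.
Without P5→P12, P12's earliest start moves from 8 to 7.
New critical path: P4→P7→P10 = 1+9+5 = 15 ⇒ 15 days.

15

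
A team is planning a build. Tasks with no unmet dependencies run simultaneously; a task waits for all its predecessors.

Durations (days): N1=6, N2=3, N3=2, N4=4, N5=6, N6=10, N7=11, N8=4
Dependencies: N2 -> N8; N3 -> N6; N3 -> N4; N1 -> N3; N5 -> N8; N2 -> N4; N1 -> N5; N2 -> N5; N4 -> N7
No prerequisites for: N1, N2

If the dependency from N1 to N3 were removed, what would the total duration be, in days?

18

Before: longest chain N1→N3→N4→N7 = 6+2+4+11 = 23, finish 23.
Without N1→N3, N3's earliest start moves from 6 to 0.
The longest chain is now N2→N4→N7 = 3+4+11 = 18, so the plan takes 18 days.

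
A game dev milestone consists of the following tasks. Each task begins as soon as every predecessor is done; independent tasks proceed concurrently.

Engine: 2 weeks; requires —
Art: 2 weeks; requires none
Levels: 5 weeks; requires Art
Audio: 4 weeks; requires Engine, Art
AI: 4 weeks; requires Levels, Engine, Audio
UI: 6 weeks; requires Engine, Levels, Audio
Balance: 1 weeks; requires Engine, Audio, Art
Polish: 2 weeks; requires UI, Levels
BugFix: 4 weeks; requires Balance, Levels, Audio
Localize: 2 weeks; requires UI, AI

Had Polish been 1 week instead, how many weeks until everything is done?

15

The binding path is Art→Levels→UI→Polish = 2+5+6+2 = 15; finish at 15 weeks.
Polish is on the critical path; changing it to 1 makes that path 14 weeks.
New critical path: Art→Levels→UI→Localize = 2+5+6+2 = 15 ⇒ 15 weeks.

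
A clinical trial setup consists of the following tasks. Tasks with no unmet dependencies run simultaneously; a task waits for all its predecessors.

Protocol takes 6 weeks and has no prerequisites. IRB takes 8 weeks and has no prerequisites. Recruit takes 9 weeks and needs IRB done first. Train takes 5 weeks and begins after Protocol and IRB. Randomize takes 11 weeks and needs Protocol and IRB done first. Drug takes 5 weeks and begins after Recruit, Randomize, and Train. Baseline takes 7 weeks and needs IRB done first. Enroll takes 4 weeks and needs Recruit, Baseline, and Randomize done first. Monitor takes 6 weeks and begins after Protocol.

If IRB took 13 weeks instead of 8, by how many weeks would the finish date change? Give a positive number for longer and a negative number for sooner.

5

The binding path is IRB→Randomize→Drug = 8+11+5 = 24; finish at 24 weeks.
Since IRB is critical, the +5 change carries straight to that chain (now 29 weeks).
The critical path is still IRB→Randomize→Drug; finish is now 29 weeks.
Change in finish: 29 − 24 = +5 weeks.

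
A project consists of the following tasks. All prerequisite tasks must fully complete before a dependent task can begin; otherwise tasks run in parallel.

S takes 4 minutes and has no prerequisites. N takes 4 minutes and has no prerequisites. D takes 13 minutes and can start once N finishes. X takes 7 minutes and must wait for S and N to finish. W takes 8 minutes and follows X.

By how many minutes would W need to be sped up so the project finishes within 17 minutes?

2

Current finish: 19 minutes; target: 17.
W is on every critical path, so each minute cut from W cuts the finish by one (this holds down to a finish of 17).
Need 19 − 17 = 2 minutes off W → W becomes 6 minutes, finish becomes 17.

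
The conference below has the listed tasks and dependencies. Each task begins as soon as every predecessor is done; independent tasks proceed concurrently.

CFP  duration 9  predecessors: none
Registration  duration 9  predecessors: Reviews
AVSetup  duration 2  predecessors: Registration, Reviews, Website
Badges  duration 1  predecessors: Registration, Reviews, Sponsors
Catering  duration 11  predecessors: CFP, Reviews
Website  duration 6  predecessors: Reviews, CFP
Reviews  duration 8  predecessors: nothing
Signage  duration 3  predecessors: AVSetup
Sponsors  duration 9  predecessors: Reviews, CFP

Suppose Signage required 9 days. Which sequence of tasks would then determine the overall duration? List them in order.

Reviews, Registration, AVSetup, Signage

Actual critical path: Reviews→Registration→AVSetup→Signage = 8+9+2+3 = 22 ⇒ 22 days.
Signage lies on that path, so at 9 days the path becomes 28 days.
No other chain overtakes it, so the finish is 28 days.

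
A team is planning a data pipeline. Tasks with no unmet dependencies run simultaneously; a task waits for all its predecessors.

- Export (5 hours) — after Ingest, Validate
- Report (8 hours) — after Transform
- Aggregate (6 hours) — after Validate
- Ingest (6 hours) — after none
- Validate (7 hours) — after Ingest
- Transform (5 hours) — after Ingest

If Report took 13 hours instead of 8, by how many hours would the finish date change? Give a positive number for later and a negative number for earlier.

5

Actual critical path: Ingest→Transform→Report = 6+5+8 = 19 ⇒ 19 hours.
Report lies on that path, so at 13 hours the path becomes 24 hours.
No other chain overtakes it, so the finish is 24 hours.
Change in finish: 24 − 19 = +5 hours.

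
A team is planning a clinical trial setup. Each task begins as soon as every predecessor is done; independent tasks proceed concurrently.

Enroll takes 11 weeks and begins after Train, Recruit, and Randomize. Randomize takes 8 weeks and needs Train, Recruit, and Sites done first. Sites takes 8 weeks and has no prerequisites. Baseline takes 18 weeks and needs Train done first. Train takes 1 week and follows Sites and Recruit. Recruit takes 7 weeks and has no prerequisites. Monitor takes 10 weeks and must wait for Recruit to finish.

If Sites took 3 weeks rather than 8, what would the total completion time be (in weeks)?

The binding path is Sites→Train→Randomize→Enroll = 8+1+8+11 = 28; finish at 28 weeks.
Since Sites is critical, the -5 change carries straight to that chain (now 23 weeks).
The binding chain switches to Recruit→Train→Randomize→Enroll = 7+1+8+11 = 27; finish 27 weeks.

27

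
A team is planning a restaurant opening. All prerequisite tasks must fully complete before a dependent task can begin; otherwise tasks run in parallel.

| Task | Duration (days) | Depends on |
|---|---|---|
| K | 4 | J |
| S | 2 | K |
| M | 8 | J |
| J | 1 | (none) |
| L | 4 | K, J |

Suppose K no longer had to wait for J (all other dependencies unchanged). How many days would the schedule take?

9

Before: longest chain J→K→L = 1+4+4 = 9, finish 9.
Without J→K, K's earliest start moves from 1 to 0.
After: J→M = 1+8 = 9 → 9 days.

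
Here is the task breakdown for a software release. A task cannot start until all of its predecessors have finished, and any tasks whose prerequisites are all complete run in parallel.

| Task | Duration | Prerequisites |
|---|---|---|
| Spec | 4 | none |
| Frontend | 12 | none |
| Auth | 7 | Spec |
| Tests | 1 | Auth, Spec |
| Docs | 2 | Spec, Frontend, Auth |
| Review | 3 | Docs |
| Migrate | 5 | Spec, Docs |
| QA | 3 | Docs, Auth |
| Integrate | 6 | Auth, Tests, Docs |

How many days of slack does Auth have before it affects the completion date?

1

The longest chain is Frontend→Docs→Integrate = 12+2+6 = 20; overall finish 20 days.
Longest path through Auth: 19 days (earliest finish 11, latest finish 12).
So Auth can slip 12 − 11 = 1 day.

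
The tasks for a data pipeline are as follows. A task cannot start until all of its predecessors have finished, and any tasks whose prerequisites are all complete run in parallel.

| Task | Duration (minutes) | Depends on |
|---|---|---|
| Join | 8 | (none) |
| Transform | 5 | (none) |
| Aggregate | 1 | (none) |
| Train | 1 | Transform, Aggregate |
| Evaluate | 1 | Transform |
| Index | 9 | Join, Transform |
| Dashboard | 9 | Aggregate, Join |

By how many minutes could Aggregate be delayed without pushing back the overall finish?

7

Critical path: Join→Index = 8+9 = 17, so the finish is 17 minutes.
The longest chain containing Aggregate totals 10 minutes.
Slack of Aggregate = 7 − 0 = 7 minutes.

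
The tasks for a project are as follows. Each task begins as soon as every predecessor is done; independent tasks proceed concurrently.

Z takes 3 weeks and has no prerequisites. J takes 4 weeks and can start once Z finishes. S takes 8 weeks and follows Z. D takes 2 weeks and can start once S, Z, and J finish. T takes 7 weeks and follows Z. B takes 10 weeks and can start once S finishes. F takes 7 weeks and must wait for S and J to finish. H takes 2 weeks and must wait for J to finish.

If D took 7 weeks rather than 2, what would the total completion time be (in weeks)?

21

Baseline: Z→S→B = 3+8+10 = 21 → 21 weeks.
D has 8 weeks of float (longest path through it is 13).
That remains the longest chain; total 21 weeks.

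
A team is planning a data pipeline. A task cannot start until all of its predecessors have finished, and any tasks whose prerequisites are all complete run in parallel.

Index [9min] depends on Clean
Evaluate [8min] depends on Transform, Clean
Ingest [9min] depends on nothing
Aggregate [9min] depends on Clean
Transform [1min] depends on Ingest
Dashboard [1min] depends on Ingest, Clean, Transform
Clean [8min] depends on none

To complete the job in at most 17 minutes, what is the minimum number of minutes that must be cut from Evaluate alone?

1

Current finish: 18 minutes; target: 17.
Evaluate is on every critical path, so each minute cut from Evaluate cuts the finish by one (this holds down to a finish of 17).
Need 18 − 17 = 1 minute off Evaluate → Evaluate becomes 7 minutes, finish becomes 17.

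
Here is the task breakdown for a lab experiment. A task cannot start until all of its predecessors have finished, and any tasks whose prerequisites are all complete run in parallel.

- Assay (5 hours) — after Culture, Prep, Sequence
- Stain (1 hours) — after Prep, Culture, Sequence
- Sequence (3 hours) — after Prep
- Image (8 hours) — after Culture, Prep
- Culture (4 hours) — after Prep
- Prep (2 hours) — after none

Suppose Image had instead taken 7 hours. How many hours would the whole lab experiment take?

The binding path is Prep→Culture→Image = 2+4+8 = 14; finish at 14 hours.
Since Image is critical, the -1 change carries straight to that chain (now 13 hours).
That remains the longest chain; total 13 hours.

13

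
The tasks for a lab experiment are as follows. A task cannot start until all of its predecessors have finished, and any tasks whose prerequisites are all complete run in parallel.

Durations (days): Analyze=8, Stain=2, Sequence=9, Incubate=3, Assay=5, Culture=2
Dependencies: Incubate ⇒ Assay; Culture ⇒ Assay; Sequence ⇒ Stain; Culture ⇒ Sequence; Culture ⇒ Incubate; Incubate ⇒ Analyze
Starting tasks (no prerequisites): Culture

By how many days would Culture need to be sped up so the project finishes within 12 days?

Current finish: 13 days; target: 12.
Culture is on every critical path, so each day cut from Culture cuts the finish by one (this holds down to a finish of 12).
Need 13 − 12 = 1 day off Culture → Culture becomes 1 day, finish becomes 12.

1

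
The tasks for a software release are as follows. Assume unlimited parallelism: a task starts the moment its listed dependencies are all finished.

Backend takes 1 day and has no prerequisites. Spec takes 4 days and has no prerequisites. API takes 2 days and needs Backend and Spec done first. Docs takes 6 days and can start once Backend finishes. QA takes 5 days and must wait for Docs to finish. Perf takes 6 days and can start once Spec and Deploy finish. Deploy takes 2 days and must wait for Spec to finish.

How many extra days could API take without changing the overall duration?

The longest chain is Spec→Deploy→Perf = 4+2+6 = 12; overall finish 12 days.
API finishes as early as 6 and must finish by 12.
So API can slip 12 − 6 = 6 days.

6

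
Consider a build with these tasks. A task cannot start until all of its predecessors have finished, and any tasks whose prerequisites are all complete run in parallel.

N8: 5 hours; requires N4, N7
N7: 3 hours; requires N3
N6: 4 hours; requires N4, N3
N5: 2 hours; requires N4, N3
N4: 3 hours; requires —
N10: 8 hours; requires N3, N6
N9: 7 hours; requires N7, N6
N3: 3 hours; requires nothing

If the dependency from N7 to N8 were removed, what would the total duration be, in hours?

With the dependency in place, N3→N6→N10 = 3+4+8 = 15 sets the finish at 15 hours.
Without N7→N8, N8's earliest start moves from 6 to 3.
New critical path: N3→N6→N10 = 3+4+8 = 15 ⇒ 15 hours.

15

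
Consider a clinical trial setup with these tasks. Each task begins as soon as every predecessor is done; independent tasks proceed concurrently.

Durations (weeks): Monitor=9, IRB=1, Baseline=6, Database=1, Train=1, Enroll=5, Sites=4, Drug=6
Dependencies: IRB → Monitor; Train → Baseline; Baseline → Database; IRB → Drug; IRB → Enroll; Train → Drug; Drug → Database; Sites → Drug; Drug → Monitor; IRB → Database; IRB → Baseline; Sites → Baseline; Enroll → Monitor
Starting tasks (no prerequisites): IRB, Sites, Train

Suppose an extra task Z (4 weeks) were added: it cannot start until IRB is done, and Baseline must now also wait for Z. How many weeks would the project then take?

19

Originally the project takes 19 weeks.
With Z inserted, Baseline now waits for max(IRB, Train, Sites, Z).
New critical path: Sites→Drug→Monitor = 4+6+9 = 19 ⇒ 19 weeks.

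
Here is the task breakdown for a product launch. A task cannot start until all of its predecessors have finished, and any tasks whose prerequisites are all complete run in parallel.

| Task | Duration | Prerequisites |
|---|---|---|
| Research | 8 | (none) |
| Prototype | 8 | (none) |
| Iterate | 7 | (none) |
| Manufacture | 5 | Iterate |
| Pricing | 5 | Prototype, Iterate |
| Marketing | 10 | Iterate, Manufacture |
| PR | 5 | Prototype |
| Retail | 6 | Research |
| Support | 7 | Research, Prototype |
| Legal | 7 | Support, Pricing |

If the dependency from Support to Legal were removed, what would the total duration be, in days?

Before: longest chain Research→Support→Legal = 8+7+7 = 22, finish 22.
Without Support→Legal, Legal's earliest start moves from 15 to 13.
New critical path: Iterate→Manufacture→Marketing = 7+5+10 = 22 ⇒ 22 days.

22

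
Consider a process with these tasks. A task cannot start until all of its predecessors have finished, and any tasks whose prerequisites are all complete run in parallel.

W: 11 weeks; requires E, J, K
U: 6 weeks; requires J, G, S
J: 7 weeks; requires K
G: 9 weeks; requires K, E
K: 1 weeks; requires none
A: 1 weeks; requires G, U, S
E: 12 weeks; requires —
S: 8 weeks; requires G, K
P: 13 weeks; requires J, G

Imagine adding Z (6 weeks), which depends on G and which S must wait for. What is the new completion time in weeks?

Originally the process takes 36 weeks.
With Z inserted, S now waits for max(G, K, Z).
New critical path: E→G→Z→S→U→A = 12+9+6+8+6+1 = 42 ⇒ 42 weeks.

42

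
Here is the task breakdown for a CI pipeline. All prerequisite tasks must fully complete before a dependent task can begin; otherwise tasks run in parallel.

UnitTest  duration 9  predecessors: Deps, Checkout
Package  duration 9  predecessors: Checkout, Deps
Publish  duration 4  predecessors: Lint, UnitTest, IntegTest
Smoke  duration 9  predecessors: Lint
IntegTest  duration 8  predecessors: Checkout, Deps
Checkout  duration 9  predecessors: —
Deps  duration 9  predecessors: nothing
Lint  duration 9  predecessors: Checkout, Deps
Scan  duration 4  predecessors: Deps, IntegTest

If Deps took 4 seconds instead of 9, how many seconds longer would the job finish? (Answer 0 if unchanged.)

Actual critical path: Deps→Lint→Smoke = 9+9+9 = 27 ⇒ 27 seconds.
Since Deps is critical, the -5 change carries straight to that chain (now 22 seconds).
New critical path: Checkout→Lint→Smoke = 9+9+9 = 27 ⇒ 27 seconds.
Change in finish: 27 − 27 = +0 seconds.

0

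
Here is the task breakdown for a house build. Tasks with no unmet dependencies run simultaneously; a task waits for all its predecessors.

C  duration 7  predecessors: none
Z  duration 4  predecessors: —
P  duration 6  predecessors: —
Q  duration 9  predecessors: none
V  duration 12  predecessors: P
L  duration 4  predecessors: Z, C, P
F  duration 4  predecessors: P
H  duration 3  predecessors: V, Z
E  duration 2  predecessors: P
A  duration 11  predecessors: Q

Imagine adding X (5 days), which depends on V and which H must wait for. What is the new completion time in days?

Originally the job takes 21 days.
With X inserted, H now waits for max(V, Z, X).
New critical path: P→V→X→H = 6+12+5+3 = 26 ⇒ 26 days.

26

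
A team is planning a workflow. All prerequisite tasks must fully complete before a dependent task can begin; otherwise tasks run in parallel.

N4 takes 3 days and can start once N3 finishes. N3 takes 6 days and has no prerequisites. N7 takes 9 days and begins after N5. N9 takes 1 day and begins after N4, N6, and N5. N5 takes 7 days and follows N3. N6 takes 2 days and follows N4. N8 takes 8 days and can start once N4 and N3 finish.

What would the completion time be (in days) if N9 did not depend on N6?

22

Before: longest chain N3→N5→N7 = 6+7+9 = 22, finish 22.
Dropping N6→N9 doesn't change N9's earliest start (13); another predecessor still binds.
After: N3→N5→N7 = 6+7+9 = 22 → 22 days.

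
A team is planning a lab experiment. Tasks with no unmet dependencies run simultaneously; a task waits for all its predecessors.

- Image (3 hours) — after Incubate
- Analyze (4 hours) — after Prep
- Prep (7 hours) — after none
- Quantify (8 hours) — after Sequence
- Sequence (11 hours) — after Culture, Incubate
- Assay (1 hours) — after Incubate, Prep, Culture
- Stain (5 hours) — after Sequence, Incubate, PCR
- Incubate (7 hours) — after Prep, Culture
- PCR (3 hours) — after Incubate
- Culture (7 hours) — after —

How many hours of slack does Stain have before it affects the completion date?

3

Critical path: Prep→Incubate→Sequence→Quantify = 7+7+11+8 = 33, so the finish is 33 hours.
The longest chain containing Stain totals 30 hours.
So Stain can slip 33 − 30 = 3 hours.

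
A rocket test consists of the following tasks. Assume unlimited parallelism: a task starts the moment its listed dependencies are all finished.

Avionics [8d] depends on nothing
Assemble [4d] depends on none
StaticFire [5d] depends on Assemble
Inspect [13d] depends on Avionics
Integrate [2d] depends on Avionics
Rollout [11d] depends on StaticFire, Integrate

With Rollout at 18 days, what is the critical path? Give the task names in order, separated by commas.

Avionics, Integrate, Rollout

Baseline: Avionics→Integrate→Rollout = 8+2+11 = 21 → 21 days.
Rollout lies on that path, so at 18 days the path becomes 28 days.
The critical path is still Avionics→Integrate→Rollout; finish is now 28 days.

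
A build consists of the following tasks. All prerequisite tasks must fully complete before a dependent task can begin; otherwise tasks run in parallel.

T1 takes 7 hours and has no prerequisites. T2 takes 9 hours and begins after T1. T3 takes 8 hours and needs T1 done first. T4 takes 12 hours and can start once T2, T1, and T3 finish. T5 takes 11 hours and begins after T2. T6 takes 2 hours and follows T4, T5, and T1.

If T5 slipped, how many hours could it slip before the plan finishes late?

The longest chain is T1→T2→T4→T6 = 7+9+12+2 = 30; overall finish 30 hours.
T5 finishes as early as 27 and must finish by 28.
Float = 30 − 29 = 1.

1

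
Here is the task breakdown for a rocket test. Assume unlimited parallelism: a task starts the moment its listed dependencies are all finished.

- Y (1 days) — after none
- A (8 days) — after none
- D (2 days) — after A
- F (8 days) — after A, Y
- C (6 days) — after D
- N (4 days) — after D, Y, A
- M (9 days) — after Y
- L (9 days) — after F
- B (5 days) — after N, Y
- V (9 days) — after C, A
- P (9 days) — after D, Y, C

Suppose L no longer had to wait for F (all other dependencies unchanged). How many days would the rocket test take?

Original critical path: A→D→C→V = 8+2+6+9 = 25 ⇒ 25 days.
Without F→L, L's earliest start moves from 16 to 0.
The longest chain is now A→D→C→V = 8+2+6+9 = 25, so the rocket test takes 25 days.

25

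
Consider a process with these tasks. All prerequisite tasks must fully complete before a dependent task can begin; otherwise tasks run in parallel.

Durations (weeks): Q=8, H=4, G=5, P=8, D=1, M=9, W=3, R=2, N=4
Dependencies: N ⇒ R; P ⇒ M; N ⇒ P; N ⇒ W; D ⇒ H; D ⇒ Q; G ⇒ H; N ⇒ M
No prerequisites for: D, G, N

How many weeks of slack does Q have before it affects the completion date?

12

Critical path: N→P→M = 4+8+9 = 21, so the finish is 21 weeks.
Longest path through Q: 9 weeks (earliest finish 9, latest finish 21).
Float = 21 − 9 = 12.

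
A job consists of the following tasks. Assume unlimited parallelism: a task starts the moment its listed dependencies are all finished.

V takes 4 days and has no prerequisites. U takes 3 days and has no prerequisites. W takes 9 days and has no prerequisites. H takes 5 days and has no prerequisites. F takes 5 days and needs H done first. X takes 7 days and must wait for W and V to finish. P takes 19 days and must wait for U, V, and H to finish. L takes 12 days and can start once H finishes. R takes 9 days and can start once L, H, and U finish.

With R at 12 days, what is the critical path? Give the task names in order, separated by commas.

Baseline: H→L→R = 5+12+9 = 26 → 26 days.
R lies on that path, so at 12 days the path becomes 29 days.
The critical path is still H→L→R; finish is now 29 days.

H, L, R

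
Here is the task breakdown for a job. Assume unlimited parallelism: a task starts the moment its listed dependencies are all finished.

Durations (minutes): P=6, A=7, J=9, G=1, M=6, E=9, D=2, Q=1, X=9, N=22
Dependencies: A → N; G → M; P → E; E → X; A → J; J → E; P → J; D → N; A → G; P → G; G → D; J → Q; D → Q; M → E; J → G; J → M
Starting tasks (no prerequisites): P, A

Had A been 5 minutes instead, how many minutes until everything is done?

40

Baseline: A→J→G→M→E→X = 7+9+1+6+9+9 = 41 → 41 minutes.
Since A is critical, the -2 change carries straight to that chain (now 39 minutes).
The binding chain switches to P→J→G→M→E→X = 6+9+1+6+9+9 = 40; finish 40 minutes.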